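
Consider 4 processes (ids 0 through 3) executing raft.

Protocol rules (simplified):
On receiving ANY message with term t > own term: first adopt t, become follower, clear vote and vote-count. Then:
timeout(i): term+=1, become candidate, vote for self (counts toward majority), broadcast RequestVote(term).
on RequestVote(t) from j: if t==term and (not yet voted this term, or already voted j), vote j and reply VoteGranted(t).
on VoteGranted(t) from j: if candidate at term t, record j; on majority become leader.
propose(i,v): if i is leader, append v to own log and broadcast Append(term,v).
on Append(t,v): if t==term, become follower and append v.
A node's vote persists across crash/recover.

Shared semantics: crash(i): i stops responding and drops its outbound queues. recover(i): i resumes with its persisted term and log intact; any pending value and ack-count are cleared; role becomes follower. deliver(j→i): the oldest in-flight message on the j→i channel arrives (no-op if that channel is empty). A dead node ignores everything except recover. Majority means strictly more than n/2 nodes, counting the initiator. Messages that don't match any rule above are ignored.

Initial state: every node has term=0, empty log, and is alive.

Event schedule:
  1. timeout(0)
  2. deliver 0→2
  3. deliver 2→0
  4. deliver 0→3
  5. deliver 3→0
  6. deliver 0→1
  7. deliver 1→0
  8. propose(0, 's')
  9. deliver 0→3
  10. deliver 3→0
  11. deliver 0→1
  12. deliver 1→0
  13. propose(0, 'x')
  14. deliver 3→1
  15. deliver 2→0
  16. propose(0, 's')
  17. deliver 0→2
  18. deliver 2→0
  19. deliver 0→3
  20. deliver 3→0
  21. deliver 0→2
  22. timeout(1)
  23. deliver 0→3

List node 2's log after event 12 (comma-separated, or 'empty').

empty

[1] timeout(0) → N0(cand t1 [-])
[2] deliver 0→2 → N2(foll t1 [-])
[3] deliver 2→0 → ∅
[4] deliver 0→3 → N3(foll t1 [-])
[5] deliver 3→0 → N0(lead t1 [-])
[6] deliver 0→1 → N1(foll t1 [-])
[7] deliver 1→0 → ∅
[8] propose(0,'s') → N0(lead t1 [s])
[9] deliver 0→3 → N3(foll t1 [s])
[10] deliver 3→0 → ∅
[11] deliver 0→1 → N1(foll t1 [s])
[12] deliver 1→0 → ∅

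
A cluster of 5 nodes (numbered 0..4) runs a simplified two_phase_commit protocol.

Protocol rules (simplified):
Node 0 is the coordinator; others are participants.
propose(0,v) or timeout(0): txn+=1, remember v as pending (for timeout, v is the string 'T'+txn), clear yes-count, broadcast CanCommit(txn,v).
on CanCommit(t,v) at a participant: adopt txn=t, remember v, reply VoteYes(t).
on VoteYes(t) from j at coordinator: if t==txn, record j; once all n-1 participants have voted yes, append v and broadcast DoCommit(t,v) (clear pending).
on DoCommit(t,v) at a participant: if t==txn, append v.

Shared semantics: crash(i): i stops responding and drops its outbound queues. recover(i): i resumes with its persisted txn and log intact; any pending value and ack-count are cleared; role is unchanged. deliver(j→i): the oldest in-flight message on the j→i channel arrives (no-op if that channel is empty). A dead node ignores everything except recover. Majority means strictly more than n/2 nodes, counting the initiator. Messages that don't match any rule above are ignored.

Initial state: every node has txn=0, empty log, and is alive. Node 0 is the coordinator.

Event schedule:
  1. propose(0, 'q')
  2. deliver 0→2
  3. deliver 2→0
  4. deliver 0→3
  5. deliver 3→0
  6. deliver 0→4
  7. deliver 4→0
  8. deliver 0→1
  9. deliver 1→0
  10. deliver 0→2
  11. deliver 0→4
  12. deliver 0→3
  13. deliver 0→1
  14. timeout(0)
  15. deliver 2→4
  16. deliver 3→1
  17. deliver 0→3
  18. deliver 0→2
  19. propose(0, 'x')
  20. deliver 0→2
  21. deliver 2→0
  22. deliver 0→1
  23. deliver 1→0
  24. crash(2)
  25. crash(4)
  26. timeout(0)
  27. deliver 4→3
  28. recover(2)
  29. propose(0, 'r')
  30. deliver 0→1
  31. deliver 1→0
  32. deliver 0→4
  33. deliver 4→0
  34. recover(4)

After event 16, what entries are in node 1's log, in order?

e1 propose(0,'q'): 0[coor,t=1,-]
e2 deliver 0→2: 2[part,t=1,-]
e3 deliver 2→0: ·
e4 deliver 0→3: 3[part,t=1,-]
e5 deliver 3→0: ·
e6 deliver 0→4: 4[part,t=1,-]
e7 deliver 4→0: ·
e8 deliver 0→1: 1[part,t=1,-]
e9 deliver 1→0: 0[coor,t=1,q]
e10 deliver 0→2: 2[part,t=1,q]
e11 deliver 0→4: 4[part,t=1,q]
e12 deliver 0→3: 3[part,t=1,q]
e13 deliver 0→1: 1[part,t=1,q]
e14 timeout(0): 0[coor,t=2,q]
e15 deliver 2→4: ·
e16 deliver 3→1: ·

q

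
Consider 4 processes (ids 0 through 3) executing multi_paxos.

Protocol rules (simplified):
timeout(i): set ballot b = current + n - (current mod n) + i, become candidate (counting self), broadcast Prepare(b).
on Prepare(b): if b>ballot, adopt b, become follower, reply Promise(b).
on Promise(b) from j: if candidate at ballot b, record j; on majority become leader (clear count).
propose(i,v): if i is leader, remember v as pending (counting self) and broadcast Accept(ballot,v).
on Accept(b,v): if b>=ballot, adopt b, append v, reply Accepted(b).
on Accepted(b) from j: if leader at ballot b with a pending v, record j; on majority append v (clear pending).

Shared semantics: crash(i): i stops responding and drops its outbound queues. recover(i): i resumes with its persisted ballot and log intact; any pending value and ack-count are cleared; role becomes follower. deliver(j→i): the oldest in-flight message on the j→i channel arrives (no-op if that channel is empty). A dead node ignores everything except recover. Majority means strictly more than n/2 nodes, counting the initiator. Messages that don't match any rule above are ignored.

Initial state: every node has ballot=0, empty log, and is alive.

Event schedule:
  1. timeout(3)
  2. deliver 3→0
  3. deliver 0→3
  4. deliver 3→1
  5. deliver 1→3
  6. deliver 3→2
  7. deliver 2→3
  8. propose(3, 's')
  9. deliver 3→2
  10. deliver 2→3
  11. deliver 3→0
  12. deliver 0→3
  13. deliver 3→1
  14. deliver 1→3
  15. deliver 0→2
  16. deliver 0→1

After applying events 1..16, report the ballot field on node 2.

7

after 1 — timeout(3): n3:cand/b7/[-]
after 2 — deliver 3→0: n0:foll/b7/[-]
after 3 — deliver 0→3: ·
after 4 — deliver 3→1: n1:foll/b7/[-]
after 5 — deliver 1→3: n3:lead/b7/[-]
after 6 — deliver 3→2: n2:foll/b7/[-]
after 7 — deliver 2→3: ·
after 8 — propose(3,'s'): ·
after 9 — deliver 3→2: n2:foll/b7/[s]
after 10 — deliver 2→3: ·
after 11 — deliver 3→0: n0:foll/b7/[s]
after 12 — deliver 0→3: n3:lead/b7/[s]
after 13 — deliver 3→1: n1:foll/b7/[s]
after 14 — deliver 1→3: ·
after 15 — deliver 0→2: ·
after 16 — deliver 0→1: ·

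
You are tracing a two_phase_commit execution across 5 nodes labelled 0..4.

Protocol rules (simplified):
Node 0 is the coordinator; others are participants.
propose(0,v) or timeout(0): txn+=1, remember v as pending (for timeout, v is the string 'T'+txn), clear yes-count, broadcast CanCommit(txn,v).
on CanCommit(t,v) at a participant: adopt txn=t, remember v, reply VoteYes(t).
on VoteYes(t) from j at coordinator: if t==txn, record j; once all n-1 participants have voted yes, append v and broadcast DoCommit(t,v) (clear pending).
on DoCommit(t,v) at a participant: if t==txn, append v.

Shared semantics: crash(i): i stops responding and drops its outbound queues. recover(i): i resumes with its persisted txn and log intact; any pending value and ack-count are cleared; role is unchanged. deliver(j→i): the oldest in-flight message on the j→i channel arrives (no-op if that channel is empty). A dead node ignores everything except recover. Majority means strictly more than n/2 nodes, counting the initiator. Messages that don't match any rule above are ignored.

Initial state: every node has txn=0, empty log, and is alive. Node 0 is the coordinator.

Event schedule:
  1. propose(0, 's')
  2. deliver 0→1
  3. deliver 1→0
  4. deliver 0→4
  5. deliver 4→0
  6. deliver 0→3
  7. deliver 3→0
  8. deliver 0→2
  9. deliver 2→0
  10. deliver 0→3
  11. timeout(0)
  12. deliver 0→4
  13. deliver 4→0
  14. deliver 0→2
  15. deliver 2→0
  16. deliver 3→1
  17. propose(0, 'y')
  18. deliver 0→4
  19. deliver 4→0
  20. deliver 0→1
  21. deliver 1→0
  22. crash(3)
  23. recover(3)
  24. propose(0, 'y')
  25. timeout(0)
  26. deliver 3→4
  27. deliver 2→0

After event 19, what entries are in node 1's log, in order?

[1] propose(0,'s') → N0(coor t1 [-])
[2] deliver 0→1 → N1(part t1 [-])
[3] deliver 1→0 → ∅
[4] deliver 0→4 → N4(part t1 [-])
[5] deliver 4→0 → ∅
[6] deliver 0→3 → N3(part t1 [-])
[7] deliver 3→0 → ∅
[8] deliver 0→2 → N2(part t1 [-])
[9] deliver 2→0 → N0(coor t1 [s])
[10] deliver 0→3 → N3(part t1 [s])
[11] timeout(0) → N0(coor t2 [s])
[12] deliver 0→4 → N4(part t1 [s])
[13] deliver 4→0 → ∅
[14] deliver 0→2 → N2(part t1 [s])
[15] deliver 2→0 → ∅
[16] deliver 3→1 → ∅
[17] propose(0,'y') → N0(coor t3 [s])
[18] deliver 0→4 → N4(part t2 [s])
[19] deliver 4→0 → ∅

empty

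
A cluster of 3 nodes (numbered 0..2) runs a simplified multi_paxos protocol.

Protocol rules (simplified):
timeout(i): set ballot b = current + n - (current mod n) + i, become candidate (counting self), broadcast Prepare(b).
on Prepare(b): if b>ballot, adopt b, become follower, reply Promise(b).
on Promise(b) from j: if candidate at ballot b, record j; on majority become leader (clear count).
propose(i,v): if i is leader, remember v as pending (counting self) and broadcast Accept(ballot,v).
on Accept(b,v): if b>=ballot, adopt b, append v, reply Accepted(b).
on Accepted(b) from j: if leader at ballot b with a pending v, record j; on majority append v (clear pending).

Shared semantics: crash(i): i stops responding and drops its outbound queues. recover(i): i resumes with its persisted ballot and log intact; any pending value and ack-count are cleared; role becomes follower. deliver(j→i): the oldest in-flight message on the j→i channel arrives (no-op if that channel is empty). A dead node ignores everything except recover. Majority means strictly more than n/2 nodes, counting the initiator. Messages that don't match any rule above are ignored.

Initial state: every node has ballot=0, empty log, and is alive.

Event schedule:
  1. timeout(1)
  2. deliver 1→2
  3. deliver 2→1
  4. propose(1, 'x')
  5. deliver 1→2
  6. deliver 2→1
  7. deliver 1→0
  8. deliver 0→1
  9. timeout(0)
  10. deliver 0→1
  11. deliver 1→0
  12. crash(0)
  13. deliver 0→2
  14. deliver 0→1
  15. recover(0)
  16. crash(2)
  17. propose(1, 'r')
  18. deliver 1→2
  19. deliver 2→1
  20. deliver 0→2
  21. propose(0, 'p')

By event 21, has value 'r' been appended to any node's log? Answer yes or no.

no

after 1 — timeout(1): n1:cand/b4/[-]
after 2 — deliver 1→2: n2:foll/b4/[-]
after 3 — deliver 2→1: n1:lead/b4/[-]
after 4 — propose(1,'x'): ·
after 5 — deliver 1→2: n2:foll/b4/[x]
after 6 — deliver 2→1: n1:lead/b4/[x]
after 7 — deliver 1→0: n0:foll/b4/[-]
after 8 — deliver 0→1: ·
after 9 — timeout(0): n0:cand/b6/[-]
after 10 — deliver 0→1: n1:foll/b6/[x]
after 11 — deliver 1→0: ·
after 12 — crash(0): n0:✗cand/b6/[-]
after 13 — deliver 0→2: ·
after 14 — deliver 0→1: ·
after 15 — recover(0): n0:foll/b6/[-]
after 16 — crash(2): n2:✗foll/b4/[x]
after 17 — propose(1,'r'): ·
after 18 — deliver 1→2: ·
after 19 — deliver 2→1: ·
after 20 — deliver 0→2: ·
after 21 — propose(0,'p'): ·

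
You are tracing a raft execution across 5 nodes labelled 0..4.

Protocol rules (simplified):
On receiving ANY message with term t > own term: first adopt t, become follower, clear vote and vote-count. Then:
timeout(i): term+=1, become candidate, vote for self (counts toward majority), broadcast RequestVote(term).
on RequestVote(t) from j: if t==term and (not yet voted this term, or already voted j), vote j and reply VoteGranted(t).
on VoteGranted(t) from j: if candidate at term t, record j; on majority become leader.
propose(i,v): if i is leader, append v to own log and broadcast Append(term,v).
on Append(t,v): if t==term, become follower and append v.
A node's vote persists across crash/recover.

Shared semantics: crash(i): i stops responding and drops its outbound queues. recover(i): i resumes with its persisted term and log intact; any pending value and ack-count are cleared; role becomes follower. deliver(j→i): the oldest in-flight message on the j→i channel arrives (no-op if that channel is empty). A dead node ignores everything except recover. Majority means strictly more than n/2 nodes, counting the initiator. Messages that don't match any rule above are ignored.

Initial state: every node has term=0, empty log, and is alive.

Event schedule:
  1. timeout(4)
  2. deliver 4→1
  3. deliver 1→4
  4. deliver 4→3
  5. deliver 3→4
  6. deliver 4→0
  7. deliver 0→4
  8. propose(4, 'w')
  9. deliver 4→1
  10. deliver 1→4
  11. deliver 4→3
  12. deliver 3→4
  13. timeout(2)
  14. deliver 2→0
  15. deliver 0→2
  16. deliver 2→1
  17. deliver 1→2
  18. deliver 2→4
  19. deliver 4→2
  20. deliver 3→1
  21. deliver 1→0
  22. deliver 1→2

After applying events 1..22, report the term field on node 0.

1. timeout(4):  <4:cand t1 ->
2. deliver 4→1:  <1:foll t1 ->
3. deliver 1→4:  nop
4. deliver 4→3:  <3:foll t1 ->
5. deliver 3→4:  <4:lead t1 ->
6. deliver 4→0:  <0:foll t1 ->
7. deliver 0→4:  nop
8. propose(4,'w'):  <4:lead t1 w>
9. deliver 4→1:  <1:foll t1 w>
10. deliver 1→4:  nop
11. deliver 4→3:  <3:foll t1 w>
12. deliver 3→4:  nop
13. timeout(2):  <2:cand t1 ->
14. deliver 2→0:  nop
15. deliver 0→2:  nop
16. deliver 2→1:  nop
17. deliver 1→2:  nop
18. deliver 2→4:  nop
19. deliver 4→2:  nop
20. deliver 3→1:  nop
21. deliver 1→0:  nop
22. deliver 1→2:  nop

1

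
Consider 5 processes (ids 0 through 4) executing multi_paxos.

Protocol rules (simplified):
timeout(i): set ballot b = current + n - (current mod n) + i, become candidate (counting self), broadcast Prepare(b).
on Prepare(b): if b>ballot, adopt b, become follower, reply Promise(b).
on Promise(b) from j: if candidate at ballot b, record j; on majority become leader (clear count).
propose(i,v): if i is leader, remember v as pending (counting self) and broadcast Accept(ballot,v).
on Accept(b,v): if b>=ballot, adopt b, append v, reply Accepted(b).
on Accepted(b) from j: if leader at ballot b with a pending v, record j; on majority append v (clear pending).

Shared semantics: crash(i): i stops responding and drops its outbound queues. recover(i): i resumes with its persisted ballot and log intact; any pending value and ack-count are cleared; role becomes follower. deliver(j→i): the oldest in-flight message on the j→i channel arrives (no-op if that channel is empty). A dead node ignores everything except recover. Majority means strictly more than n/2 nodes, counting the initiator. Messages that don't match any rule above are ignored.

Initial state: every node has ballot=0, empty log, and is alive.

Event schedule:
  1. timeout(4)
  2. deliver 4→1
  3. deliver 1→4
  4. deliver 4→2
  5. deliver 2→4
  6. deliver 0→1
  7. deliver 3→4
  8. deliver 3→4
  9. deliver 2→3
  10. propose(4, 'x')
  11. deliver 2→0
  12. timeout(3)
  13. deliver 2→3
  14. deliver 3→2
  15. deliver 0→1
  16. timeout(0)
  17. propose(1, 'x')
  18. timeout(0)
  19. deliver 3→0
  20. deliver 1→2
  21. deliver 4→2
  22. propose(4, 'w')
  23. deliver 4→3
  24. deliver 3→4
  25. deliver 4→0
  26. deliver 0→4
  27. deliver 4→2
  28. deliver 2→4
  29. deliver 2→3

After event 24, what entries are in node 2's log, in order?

after 1 — timeout(4): n4:cand/b9/[-]
after 2 — deliver 4→1: n1:foll/b9/[-]
after 3 — deliver 1→4: ·
after 4 — deliver 4→2: n2:foll/b9/[-]
after 5 — deliver 2→4: n4:lead/b9/[-]
after 6 — deliver 0→1: ·
after 7 — deliver 3→4: ·
after 8 — deliver 3→4: ·
after 9 — deliver 2→3: ·
after 10 — propose(4,'x'): ·
after 11 — deliver 2→0: ·
after 12 — timeout(3): n3:cand/b8/[-]
after 13 — deliver 2→3: ·
after 14 — deliver 3→2: ·
after 15 — deliver 0→1: ·
after 16 — timeout(0): n0:cand/b5/[-]
after 17 — propose(1,'x'): ·
after 18 — timeout(0): n0:cand/b10/[-]
after 19 — deliver 3→0: ·
after 20 — deliver 1→2: ·
after 21 — deliver 4→2: n2:foll/b9/[x]
after 22 — propose(4,'w'): ·
after 23 — deliver 4→3: n3:foll/b9/[-]
after 24 — deliver 3→4: ·

x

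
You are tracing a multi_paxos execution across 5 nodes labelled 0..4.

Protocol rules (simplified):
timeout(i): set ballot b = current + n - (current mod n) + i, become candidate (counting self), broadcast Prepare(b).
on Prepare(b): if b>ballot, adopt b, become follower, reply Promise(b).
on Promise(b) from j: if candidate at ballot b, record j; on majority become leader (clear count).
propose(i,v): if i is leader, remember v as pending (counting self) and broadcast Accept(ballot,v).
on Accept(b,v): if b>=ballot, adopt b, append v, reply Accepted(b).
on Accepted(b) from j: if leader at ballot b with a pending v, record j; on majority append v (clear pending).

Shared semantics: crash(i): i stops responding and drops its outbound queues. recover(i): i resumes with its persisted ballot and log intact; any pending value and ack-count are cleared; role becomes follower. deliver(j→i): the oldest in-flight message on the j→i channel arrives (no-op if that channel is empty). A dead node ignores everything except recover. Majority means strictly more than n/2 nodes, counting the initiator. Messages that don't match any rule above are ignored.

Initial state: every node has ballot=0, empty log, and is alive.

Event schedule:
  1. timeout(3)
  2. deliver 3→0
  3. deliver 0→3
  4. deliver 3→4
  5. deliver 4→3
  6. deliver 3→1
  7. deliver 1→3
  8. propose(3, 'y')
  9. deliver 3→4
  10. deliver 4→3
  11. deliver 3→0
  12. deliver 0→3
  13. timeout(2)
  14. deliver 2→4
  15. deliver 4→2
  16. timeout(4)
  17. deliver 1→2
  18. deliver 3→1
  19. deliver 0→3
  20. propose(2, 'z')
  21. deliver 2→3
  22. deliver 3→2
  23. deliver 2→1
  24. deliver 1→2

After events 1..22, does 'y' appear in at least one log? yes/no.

yes

1. timeout(3):  <3:cand b8 ->
2. deliver 3→0:  <0:foll b8 ->
3. deliver 0→3:  nop
4. deliver 3→4:  <4:foll b8 ->
5. deliver 4→3:  <3:lead b8 ->
6. deliver 3→1:  <1:foll b8 ->
7. deliver 1→3:  nop
8. propose(3,'y'):  nop
9. deliver 3→4:  <4:foll b8 y>
10. deliver 4→3:  nop
11. deliver 3→0:  <0:foll b8 y>
12. deliver 0→3:  <3:lead b8 y>
13. timeout(2):  <2:cand b7 ->
14. deliver 2→4:  nop
15. deliver 4→2:  nop
16. timeout(4):  <4:cand b14 y>
17. deliver 1→2:  nop
18. deliver 3→1:  <1:foll b8 y>
19. deliver 0→3:  nop
20. propose(2,'z'):  nop
21. deliver 2→3:  nop
22. deliver 3→2:  <2:foll b8 ->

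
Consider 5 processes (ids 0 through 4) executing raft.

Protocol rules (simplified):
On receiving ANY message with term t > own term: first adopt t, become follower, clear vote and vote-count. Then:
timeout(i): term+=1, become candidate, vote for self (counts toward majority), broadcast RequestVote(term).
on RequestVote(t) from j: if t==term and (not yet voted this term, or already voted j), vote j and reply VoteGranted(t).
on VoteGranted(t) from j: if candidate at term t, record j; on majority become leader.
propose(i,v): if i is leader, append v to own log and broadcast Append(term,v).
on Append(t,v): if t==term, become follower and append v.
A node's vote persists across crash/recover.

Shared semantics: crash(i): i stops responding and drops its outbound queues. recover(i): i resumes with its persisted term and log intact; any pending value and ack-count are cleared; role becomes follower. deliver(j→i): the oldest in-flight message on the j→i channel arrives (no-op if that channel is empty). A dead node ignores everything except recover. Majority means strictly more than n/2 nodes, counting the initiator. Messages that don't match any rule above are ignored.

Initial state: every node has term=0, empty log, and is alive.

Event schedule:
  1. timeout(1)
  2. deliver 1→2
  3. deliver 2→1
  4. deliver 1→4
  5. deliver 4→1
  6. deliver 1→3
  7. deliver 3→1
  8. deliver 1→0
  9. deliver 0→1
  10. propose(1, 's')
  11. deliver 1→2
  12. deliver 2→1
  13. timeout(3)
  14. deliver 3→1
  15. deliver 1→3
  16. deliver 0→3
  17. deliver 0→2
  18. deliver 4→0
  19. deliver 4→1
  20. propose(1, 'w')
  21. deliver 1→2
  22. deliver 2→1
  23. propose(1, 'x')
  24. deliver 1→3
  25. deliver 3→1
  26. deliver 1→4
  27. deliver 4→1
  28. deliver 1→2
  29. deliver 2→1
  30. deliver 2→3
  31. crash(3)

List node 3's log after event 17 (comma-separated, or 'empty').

empty

1. timeout(1):  <1:cand t1 ->
2. deliver 1→2:  <2:foll t1 ->
3. deliver 2→1:  nop
4. deliver 1→4:  <4:foll t1 ->
5. deliver 4→1:  <1:lead t1 ->
6. deliver 1→3:  <3:foll t1 ->
7. deliver 3→1:  nop
8. deliver 1→0:  <0:foll t1 ->
9. deliver 0→1:  nop
10. propose(1,'s'):  <1:lead t1 s>
11. deliver 1→2:  <2:foll t1 s>
12. deliver 2→1:  nop
13. timeout(3):  <3:cand t2 ->
14. deliver 3→1:  <1:foll t2 s>
15. deliver 1→3:  nop
16. deliver 0→3:  nop
17. deliver 0→2:  nop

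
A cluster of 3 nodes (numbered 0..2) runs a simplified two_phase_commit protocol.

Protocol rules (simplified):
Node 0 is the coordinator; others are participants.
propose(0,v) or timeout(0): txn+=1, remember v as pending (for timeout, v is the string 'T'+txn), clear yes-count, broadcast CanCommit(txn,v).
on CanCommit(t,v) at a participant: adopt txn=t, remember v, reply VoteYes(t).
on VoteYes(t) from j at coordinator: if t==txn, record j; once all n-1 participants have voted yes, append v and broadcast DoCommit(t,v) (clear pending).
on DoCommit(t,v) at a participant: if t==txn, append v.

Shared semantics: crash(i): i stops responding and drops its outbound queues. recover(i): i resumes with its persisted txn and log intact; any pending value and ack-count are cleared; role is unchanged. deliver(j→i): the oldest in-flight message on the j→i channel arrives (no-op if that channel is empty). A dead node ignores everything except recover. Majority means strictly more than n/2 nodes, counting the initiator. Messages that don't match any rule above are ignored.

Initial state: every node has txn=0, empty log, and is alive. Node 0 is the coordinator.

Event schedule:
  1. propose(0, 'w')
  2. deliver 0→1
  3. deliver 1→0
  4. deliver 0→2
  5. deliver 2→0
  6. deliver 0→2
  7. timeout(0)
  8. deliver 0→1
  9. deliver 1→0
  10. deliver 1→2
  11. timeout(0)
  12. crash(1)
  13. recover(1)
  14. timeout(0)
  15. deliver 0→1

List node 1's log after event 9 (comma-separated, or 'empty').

w

e1 propose(0,'w'): 0[coor,t=1,-]
e2 deliver 0→1: 1[part,t=1,-]
e3 deliver 1→0: ·
e4 deliver 0→2: 2[part,t=1,-]
e5 deliver 2→0: 0[coor,t=1,w]
e6 deliver 0→2: 2[part,t=1,w]
e7 timeout(0): 0[coor,t=2,w]
e8 deliver 0→1: 1[part,t=1,w]
e9 deliver 1→0: ·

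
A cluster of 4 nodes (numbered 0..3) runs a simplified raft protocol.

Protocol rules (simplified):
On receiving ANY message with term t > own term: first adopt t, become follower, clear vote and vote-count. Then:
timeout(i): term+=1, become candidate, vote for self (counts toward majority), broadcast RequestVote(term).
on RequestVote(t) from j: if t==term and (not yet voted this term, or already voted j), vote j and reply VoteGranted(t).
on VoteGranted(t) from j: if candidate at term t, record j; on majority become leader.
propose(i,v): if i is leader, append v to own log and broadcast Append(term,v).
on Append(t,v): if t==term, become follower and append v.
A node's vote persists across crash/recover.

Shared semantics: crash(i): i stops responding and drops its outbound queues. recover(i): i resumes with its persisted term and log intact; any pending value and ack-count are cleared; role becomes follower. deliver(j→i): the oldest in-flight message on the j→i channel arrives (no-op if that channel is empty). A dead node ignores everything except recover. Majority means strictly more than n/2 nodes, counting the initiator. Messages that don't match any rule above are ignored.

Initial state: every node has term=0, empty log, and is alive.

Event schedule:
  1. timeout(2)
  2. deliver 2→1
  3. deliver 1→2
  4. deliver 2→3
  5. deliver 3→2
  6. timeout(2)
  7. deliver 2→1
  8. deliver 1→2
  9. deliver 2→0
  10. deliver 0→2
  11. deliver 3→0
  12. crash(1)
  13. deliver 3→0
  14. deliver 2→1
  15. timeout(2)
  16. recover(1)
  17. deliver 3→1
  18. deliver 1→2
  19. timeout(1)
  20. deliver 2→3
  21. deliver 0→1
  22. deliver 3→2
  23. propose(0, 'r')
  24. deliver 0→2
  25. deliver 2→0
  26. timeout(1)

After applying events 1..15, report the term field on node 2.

3

1. timeout(2):  <2:cand t1 ->
2. deliver 2→1:  <1:foll t1 ->
3. deliver 1→2:  nop
4. deliver 2→3:  <3:foll t1 ->
5. deliver 3→2:  <2:lead t1 ->
6. timeout(2):  <2:cand t2 ->
7. deliver 2→1:  <1:foll t2 ->
8. deliver 1→2:  nop
9. deliver 2→0:  <0:foll t1 ->
10. deliver 0→2:  nop
11. deliver 3→0:  nop
12. crash(1):  <1:✗foll t2 ->
13. deliver 3→0:  nop
14. deliver 2→1:  nop
15. timeout(2):  <2:cand t3 ->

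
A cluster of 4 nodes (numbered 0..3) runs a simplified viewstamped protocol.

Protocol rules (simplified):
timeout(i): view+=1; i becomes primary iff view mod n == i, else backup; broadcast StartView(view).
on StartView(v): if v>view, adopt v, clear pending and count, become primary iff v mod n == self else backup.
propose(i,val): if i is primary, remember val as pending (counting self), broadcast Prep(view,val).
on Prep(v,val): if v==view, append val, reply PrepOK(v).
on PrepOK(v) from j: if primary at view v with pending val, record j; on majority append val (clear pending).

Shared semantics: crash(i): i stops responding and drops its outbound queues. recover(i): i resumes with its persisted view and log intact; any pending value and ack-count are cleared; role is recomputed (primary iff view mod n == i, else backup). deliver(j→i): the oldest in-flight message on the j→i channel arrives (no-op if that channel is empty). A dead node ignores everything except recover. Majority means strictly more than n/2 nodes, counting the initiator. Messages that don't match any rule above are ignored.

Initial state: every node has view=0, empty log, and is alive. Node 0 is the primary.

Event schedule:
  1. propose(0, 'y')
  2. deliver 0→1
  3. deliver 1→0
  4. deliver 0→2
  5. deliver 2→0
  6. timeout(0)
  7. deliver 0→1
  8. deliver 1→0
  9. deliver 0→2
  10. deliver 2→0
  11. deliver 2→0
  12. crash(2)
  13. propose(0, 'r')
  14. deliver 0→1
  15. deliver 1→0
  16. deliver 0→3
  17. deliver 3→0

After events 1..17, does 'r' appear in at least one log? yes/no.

no

[1] propose(0,'y') → ∅
[2] deliver 0→1 → N1(back v0 [y])
[3] deliver 1→0 → ∅
[4] deliver 0→2 → N2(back v0 [y])
[5] deliver 2→0 → N0(prim v0 [y])
[6] timeout(0) → N0(back v1 [y])
[7] deliver 0→1 → N1(prim v1 [y])
[8] deliver 1→0 → ∅
[9] deliver 0→2 → N2(back v1 [y])
[10] deliver 2→0 → ∅
[11] deliver 2→0 → ∅
[12] crash(2) → N2(✗back v1 [y])
[13] propose(0,'r') → ∅
[14] deliver 0→1 → ∅
[15] deliver 1→0 → ∅
[16] deliver 0→3 → N3(back v0 [y])
[17] deliver 3→0 → ∅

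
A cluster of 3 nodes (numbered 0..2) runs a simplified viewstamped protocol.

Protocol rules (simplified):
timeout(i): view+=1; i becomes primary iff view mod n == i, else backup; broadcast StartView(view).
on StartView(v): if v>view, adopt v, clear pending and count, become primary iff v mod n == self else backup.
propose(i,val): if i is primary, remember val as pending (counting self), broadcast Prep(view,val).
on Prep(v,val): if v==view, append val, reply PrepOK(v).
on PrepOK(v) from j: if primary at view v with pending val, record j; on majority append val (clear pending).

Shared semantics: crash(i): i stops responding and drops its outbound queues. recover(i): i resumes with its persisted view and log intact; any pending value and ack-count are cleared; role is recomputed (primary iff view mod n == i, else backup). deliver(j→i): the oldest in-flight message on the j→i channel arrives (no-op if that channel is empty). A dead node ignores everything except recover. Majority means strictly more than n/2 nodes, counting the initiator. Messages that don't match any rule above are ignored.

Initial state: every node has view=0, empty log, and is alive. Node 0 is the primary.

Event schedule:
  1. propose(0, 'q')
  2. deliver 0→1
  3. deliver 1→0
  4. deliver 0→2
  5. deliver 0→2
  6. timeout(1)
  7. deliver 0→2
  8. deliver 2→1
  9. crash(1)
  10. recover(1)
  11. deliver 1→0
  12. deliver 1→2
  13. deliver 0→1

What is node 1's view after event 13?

e1 propose(0,'q'): ·
e2 deliver 0→1: 1[back,v=0,q]
e3 deliver 1→0: 0[prim,v=0,q]
e4 deliver 0→2: 2[back,v=0,q]
e5 deliver 0→2: ·
e6 timeout(1): 1[prim,v=1,q]
e7 deliver 0→2: ·
e8 deliver 2→1: ·
e9 crash(1): 1[✗prim,v=1,q]
e10 recover(1): 1[prim,v=1,q]
e11 deliver 1→0: ·
e12 deliver 1→2: ·
e13 deliver 0→1: ·

1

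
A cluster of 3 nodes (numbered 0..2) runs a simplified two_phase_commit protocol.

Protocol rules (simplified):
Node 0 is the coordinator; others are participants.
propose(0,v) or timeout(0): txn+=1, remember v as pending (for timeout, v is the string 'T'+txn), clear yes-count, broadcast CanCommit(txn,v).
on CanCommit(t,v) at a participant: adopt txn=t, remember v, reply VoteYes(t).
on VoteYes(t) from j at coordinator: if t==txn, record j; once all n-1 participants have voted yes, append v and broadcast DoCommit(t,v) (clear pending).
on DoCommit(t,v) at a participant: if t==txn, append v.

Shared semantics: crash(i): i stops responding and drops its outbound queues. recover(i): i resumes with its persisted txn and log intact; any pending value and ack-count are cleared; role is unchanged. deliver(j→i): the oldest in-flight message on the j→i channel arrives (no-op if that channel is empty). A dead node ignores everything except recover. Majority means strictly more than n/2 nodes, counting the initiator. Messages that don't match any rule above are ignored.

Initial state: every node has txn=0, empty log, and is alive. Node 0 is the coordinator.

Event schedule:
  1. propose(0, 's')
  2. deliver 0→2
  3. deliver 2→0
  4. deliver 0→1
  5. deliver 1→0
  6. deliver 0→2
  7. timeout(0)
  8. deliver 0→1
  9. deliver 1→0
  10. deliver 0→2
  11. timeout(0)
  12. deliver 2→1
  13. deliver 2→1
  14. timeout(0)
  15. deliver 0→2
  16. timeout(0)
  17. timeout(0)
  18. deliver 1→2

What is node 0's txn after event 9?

1. propose(0,'s'):  <0:coor t1 ->
2. deliver 0→2:  <2:part t1 ->
3. deliver 2→0:  nop
4. deliver 0→1:  <1:part t1 ->
5. deliver 1→0:  <0:coor t1 s>
6. deliver 0→2:  <2:part t1 s>
7. timeout(0):  <0:coor t2 s>
8. deliver 0→1:  <1:part t1 s>
9. deliver 1→0:  nop

2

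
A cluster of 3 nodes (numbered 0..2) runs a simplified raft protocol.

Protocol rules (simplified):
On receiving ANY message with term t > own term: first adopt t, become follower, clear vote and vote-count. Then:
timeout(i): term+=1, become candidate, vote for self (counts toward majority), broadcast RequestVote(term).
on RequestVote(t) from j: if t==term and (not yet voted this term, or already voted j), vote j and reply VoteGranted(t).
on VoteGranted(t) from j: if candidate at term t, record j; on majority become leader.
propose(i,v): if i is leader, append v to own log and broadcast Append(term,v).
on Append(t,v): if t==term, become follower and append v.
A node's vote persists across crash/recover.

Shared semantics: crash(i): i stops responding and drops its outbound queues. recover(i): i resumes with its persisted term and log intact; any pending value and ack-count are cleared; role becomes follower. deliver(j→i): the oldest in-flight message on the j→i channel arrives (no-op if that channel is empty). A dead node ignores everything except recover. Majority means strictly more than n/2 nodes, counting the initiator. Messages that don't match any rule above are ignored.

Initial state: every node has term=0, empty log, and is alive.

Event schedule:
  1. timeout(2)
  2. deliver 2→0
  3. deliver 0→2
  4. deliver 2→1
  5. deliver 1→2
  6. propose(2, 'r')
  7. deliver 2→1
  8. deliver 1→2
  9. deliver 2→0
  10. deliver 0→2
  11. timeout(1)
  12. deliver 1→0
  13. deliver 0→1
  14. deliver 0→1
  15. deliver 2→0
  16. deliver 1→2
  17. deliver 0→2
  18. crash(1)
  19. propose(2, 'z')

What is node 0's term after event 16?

2

after 1 — timeout(2): n2:cand/t1/[-]
after 2 — deliver 2→0: n0:foll/t1/[-]
after 3 — deliver 0→2: n2:lead/t1/[-]
after 4 — deliver 2→1: n1:foll/t1/[-]
after 5 — deliver 1→2: ·
after 6 — propose(2,'r'): n2:lead/t1/[r]
after 7 — deliver 2→1: n1:foll/t1/[r]
after 8 — deliver 1→2: ·
after 9 — deliver 2→0: n0:foll/t1/[r]
after 10 — deliver 0→2: ·
after 11 — timeout(1): n1:cand/t2/[r]
after 12 — deliver 1→0: n0:foll/t2/[r]
after 13 — deliver 0→1: n1:lead/t2/[r]
after 14 — deliver 0→1: ·
after 15 — deliver 2→0: ·
after 16 — deliver 1→2: n2:foll/t2/[r]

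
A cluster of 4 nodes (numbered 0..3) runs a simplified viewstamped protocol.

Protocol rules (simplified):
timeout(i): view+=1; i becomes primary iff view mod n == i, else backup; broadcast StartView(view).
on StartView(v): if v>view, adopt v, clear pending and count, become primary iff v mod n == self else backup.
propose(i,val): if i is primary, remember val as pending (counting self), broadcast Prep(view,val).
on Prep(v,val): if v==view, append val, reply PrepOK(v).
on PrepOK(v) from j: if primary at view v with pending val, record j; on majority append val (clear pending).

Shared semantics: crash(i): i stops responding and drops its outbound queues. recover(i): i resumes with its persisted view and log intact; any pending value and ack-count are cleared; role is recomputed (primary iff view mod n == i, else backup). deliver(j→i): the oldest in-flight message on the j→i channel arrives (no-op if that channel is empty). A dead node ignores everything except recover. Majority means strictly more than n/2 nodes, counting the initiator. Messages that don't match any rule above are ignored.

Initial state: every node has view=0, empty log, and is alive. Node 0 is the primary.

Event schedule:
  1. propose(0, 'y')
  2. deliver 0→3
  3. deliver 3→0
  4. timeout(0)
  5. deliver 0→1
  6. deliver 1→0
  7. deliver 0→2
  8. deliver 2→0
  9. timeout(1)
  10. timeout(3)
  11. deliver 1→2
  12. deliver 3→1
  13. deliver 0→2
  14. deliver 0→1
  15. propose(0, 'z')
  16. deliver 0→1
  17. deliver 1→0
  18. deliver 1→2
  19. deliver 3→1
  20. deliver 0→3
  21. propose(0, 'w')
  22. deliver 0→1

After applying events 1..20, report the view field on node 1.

step 1 propose(0,'y'): —
step 2 deliver 0→3: 3={back,v=0,log=y}
step 3 deliver 3→0: —
step 4 timeout(0): 0={back,v=1,log=-}
step 5 deliver 0→1: 1={back,v=0,log=y}
step 6 deliver 1→0: —
step 7 deliver 0→2: 2={back,v=0,log=y}
step 8 deliver 2→0: —
step 9 timeout(1): 1={prim,v=1,log=y}
step 10 timeout(3): 3={back,v=1,log=y}
step 11 deliver 1→2: 2={back,v=1,log=y}
step 12 deliver 3→1: —
step 13 deliver 0→2: —
step 14 deliver 0→1: —
step 15 propose(0,'z'): —
step 16 deliver 0→1: —
step 17 deliver 1→0: —
step 18 deliver 1→2: —
step 19 deliver 3→1: —
step 20 deliver 0→3: —

1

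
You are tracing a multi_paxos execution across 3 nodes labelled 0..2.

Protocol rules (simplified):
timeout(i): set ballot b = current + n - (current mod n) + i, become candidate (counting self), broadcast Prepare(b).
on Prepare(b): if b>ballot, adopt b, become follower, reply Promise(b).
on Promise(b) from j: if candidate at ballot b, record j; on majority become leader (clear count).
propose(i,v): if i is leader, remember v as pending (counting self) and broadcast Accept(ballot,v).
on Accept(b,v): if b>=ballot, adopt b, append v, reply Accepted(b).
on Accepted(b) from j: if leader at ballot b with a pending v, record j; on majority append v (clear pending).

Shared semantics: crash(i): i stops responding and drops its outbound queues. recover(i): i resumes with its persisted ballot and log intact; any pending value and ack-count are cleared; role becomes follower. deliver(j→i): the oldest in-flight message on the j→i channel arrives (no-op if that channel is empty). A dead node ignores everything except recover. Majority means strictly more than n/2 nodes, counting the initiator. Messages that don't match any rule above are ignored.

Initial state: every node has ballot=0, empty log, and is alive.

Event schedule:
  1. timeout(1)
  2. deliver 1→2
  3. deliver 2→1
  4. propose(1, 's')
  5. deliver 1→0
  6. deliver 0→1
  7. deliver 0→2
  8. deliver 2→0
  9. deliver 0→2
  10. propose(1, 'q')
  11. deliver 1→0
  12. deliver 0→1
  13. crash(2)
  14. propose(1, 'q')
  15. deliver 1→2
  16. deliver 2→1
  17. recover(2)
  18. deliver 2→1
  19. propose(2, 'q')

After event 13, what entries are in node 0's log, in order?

after 1 — timeout(1): n1:cand/b4/[-]
after 2 — deliver 1→2: n2:foll/b4/[-]
after 3 — deliver 2→1: n1:lead/b4/[-]
after 4 — propose(1,'s'): ·
after 5 — deliver 1→0: n0:foll/b4/[-]
after 6 — deliver 0→1: ·
after 7 — deliver 0→2: ·
after 8 — deliver 2→0: ·
after 9 — deliver 0→2: ·
after 10 — propose(1,'q'): ·
after 11 — deliver 1→0: n0:foll/b4/[s]
after 12 — deliver 0→1: n1:lead/b4/[q]
after 13 — crash(2): n2:✗foll/b4/[-]

s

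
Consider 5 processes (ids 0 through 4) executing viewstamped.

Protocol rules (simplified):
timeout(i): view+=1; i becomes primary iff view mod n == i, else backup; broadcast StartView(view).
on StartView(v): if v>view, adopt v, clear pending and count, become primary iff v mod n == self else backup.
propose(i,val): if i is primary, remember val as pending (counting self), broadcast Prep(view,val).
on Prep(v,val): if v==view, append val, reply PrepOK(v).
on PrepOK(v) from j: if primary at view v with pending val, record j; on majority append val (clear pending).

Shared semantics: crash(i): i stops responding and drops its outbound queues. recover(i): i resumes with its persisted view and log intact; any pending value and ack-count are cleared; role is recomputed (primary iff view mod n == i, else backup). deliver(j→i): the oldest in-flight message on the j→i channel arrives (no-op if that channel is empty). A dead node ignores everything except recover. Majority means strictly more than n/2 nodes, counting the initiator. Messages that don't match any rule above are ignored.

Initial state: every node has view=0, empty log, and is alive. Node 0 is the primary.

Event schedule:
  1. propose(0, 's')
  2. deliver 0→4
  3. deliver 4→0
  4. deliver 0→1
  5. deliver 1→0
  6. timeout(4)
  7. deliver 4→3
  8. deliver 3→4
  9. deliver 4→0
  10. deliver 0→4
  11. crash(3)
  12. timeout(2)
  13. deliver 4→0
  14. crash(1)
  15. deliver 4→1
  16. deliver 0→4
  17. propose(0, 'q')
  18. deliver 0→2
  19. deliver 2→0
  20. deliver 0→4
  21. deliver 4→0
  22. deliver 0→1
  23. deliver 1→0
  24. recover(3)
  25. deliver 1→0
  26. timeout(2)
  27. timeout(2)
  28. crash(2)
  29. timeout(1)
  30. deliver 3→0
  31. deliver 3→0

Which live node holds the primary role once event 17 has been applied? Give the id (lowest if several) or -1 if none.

-1

1. propose(0,'s'):  nop
2. deliver 0→4:  <4:back v0 s>
3. deliver 4→0:  nop
4. deliver 0→1:  <1:back v0 s>
5. deliver 1→0:  <0:prim v0 s>
6. timeout(4):  <4:back v1 s>
7. deliver 4→3:  <3:back v1 ->
8. deliver 3→4:  nop
9. deliver 4→0:  <0:back v1 s>
10. deliver 0→4:  nop
11. crash(3):  <3:✗back v1 ->
12. timeout(2):  <2:back v1 ->
13. deliver 4→0:  nop
14. crash(1):  <1:✗back v0 s>
15. deliver 4→1:  nop
16. deliver 0→4:  nop
17. propose(0,'q'):  nop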